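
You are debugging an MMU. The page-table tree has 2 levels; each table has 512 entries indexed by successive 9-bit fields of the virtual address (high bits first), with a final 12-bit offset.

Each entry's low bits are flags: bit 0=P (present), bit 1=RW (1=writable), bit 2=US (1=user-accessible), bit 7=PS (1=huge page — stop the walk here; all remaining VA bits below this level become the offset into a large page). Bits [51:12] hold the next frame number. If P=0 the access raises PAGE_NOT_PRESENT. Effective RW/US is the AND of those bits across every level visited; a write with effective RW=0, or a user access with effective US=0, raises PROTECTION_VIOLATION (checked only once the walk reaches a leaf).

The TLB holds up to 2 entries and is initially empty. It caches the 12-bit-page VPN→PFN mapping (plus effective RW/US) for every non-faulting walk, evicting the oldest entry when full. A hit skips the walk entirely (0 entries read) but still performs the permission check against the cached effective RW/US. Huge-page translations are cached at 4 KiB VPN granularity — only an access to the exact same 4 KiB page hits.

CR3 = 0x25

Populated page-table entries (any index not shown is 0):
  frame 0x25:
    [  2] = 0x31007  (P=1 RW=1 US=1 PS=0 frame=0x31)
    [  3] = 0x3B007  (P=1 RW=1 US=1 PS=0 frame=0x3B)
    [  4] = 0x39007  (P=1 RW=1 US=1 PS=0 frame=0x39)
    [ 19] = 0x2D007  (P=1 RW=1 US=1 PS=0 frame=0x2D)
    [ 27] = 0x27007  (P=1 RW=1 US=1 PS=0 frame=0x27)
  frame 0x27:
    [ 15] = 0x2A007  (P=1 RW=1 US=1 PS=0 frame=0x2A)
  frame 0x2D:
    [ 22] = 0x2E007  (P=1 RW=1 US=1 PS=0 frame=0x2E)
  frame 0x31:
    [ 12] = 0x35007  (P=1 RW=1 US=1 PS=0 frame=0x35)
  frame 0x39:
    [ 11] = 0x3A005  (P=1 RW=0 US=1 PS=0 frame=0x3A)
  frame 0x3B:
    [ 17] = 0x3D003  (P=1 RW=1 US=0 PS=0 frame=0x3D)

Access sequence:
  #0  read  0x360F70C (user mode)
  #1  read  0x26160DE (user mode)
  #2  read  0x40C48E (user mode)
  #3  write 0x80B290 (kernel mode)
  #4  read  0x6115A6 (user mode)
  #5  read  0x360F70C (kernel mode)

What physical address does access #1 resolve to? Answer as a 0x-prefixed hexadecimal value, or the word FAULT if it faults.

Walk each access:
#0 VA=0x360F70C (r,user):
  L0: frame=0x25 idx=27 entry=0x27007 [P=1 RW=1 US=1 PS=0]
  L1: frame=0x27 idx=15 entry=0x2A007 [P=1 RW=1 US=1 PS=0]
  ⇒ phys 0x2A70C  [2 reads]
#1 VA=0x26160DE (r,user):
  L0: frame=0x25 idx=19 entry=0x2D007 [P=1 RW=1 US=1 PS=0]
  L1: frame=0x2D idx=22 entry=0x2E007 [P=1 RW=1 US=1 PS=0]
  ⇒ phys 0x2E0DE  [2 reads]
#2 VA=0x40C48E (r,user):
  L0: frame=0x25 idx=2 entry=0x31007 [P=1 RW=1 US=1 PS=0]
  L1: frame=0x31 idx=12 entry=0x35007 [P=1 RW=1 US=1 PS=0]
  ⇒ phys 0x3548E  [2 reads]
#3 VA=0x80B290 (w,kernel):
  L0: frame=0x25 idx=4 entry=0x39007 [P=1 RW=1 US=1 PS=0]
  L1: frame=0x39 idx=11 entry=0x3A005 [P=1 RW=0 US=1 PS=0]
  ⇒ fault: PROTECTION_VIOLATION  — 2 lookups
#4 VA=0x6115A6 (r,user):
  L0: frame=0x25 idx=3 entry=0x3B007 [P=1 RW=1 US=1 PS=0]
  L1: frame=0x3B idx=17 entry=0x3D003 [P=1 RW=1 US=0 PS=0]
  ⇒ fault: PROTECTION_VIOLATION  — 2 lookups
#5 VA=0x360F70C (r,kernel):
  L0: frame=0x25 idx=27 entry=0x27007 [P=1 RW=1 US=1 PS=0]
  L1: frame=0x27 idx=15 entry=0x2A007 [P=1 RW=1 US=1 PS=0]
  ⇒ phys 0x2A70C  [2 reads]

Access #1 PA: 0x2E0DE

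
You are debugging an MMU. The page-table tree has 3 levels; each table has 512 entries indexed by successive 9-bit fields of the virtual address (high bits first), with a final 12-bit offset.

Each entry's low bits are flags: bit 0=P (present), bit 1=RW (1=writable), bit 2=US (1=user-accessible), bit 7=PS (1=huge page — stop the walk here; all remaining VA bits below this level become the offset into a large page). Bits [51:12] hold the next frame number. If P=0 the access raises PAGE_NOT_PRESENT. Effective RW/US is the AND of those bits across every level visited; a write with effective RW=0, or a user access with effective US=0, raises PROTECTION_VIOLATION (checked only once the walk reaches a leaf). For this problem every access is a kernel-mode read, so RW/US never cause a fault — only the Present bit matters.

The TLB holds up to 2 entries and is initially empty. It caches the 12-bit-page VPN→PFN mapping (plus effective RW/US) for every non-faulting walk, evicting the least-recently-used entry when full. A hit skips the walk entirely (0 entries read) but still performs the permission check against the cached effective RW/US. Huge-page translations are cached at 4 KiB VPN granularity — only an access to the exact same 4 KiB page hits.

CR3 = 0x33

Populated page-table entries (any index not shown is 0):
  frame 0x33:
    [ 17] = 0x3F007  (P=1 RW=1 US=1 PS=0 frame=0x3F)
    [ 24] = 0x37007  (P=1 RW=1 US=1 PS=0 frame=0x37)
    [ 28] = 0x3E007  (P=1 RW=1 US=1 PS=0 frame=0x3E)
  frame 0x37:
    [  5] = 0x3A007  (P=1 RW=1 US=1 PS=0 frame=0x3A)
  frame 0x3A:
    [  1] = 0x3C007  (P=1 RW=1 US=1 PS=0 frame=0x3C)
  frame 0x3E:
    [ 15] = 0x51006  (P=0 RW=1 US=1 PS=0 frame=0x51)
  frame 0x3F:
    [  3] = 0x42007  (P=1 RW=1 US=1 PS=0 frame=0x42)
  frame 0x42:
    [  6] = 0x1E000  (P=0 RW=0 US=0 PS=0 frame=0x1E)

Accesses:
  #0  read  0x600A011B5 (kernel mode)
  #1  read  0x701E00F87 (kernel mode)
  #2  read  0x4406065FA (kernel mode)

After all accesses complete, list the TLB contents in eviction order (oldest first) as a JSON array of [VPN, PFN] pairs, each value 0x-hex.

Trace:
#0 VA=0x600A011B5 (r,kernel):
  L0: frame=0x33 idx=24 entry=0x37007 [P=1 RW=1 US=1 PS=0]
  L1: frame=0x37 idx=5 entry=0x3A007 [P=1 RW=1 US=1 PS=0]
  L2: frame=0x3A idx=1 entry=0x3C007 [P=1 RW=1 US=1 PS=0]
  ✓ 0x3C1B5  — 3 lookups
#1 VA=0x701E00F87 (r,kernel):
  L0: frame=0x33 idx=28 entry=0x3E007 [P=1 RW=1 US=1 PS=0]
  L1: frame=0x3E idx=15 entry=0x51006 [P=0 RW=1 US=1 PS=0]
  → PAGE_NOT_PRESENT  (2 entries read)
#2 VA=0x4406065FA (r,kernel):
  L0: frame=0x33 idx=17 entry=0x3F007 [P=1 RW=1 US=1 PS=0]
  L1: frame=0x3F idx=3 entry=0x42007 [P=1 RW=1 US=1 PS=0]
  L2: frame=0x42 idx=6 entry=0x1E000 [P=0 RW=0 US=0 PS=0]
  → PAGE_NOT_PRESENT  (3 entries read)

TLB: [["0x600A01", "0x3C"]]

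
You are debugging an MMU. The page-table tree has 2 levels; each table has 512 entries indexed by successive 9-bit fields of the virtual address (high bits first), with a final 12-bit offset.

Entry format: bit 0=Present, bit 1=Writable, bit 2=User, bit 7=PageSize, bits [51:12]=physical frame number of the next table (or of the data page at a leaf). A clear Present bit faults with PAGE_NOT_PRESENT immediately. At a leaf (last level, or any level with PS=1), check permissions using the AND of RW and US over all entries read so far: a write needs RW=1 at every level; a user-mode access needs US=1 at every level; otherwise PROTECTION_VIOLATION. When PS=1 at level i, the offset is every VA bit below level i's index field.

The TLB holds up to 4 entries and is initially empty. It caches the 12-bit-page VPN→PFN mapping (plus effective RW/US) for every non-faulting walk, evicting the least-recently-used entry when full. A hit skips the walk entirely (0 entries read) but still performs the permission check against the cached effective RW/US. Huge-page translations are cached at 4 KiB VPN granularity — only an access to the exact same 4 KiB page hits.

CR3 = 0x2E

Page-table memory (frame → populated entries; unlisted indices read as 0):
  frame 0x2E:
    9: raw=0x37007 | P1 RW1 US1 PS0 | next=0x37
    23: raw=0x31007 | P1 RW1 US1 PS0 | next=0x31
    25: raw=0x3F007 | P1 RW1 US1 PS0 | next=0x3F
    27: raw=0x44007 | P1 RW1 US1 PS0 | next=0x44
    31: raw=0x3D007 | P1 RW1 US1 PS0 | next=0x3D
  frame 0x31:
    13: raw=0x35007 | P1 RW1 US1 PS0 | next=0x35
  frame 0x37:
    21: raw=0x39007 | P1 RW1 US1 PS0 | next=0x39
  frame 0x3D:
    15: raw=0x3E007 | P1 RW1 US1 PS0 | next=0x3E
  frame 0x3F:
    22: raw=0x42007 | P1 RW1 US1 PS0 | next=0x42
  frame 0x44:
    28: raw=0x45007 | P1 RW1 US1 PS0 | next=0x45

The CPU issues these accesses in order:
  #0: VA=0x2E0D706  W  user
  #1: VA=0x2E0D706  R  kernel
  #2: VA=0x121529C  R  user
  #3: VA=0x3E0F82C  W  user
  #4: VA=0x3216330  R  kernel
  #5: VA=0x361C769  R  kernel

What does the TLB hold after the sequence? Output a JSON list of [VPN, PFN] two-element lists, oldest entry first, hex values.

Per-access translation:
#0 VA=0x2E0D706 (w,user):
  L0: frame=0x2E idx=23 entry=0x31007 [P=1 RW=1 US=1 PS=0]
  L1: frame=0x31 idx=13 entry=0x35007 [P=1 RW=1 US=1 PS=0]
  ✓ 0x35706  — 2 lookups
#1 VA=0x2E0D706 (r,kernel):
  TLB hit vpn=0x2E0D → PA=0x35706
#2 VA=0x121529C (r,user):
  L0: frame=0x2E idx=9 entry=0x37007 [P=1 RW=1 US=1 PS=0]
  L1: frame=0x37 idx=21 entry=0x39007 [P=1 RW=1 US=1 PS=0]
  ✓ 0x3929C  — 2 lookups
#3 VA=0x3E0F82C (w,user):
  L0: frame=0x2E idx=31 entry=0x3D007 [P=1 RW=1 US=1 PS=0]
  L1: frame=0x3D idx=15 entry=0x3E007 [P=1 RW=1 US=1 PS=0]
  ✓ 0x3E82C  — 2 lookups
#4 VA=0x3216330 (r,kernel):
  L0: frame=0x2E idx=25 entry=0x3F007 [P=1 RW=1 US=1 PS=0]
  L1: frame=0x3F idx=22 entry=0x42007 [P=1 RW=1 US=1 PS=0]
  ✓ 0x42330  — 2 lookups
#5 VA=0x361C769 (r,kernel):
  L0: frame=0x2E idx=27 entry=0x44007 [P=1 RW=1 US=1 PS=0]
  L1: frame=0x44 idx=28 entry=0x45007 [P=1 RW=1 US=1 PS=0]
  ✓ 0x45769  — 2 lookups

TLB: [["0x1215", "0x39"], ["0x3E0F", "0x3E"], ["0x3216", "0x42"], ["0x361C", "0x45"]]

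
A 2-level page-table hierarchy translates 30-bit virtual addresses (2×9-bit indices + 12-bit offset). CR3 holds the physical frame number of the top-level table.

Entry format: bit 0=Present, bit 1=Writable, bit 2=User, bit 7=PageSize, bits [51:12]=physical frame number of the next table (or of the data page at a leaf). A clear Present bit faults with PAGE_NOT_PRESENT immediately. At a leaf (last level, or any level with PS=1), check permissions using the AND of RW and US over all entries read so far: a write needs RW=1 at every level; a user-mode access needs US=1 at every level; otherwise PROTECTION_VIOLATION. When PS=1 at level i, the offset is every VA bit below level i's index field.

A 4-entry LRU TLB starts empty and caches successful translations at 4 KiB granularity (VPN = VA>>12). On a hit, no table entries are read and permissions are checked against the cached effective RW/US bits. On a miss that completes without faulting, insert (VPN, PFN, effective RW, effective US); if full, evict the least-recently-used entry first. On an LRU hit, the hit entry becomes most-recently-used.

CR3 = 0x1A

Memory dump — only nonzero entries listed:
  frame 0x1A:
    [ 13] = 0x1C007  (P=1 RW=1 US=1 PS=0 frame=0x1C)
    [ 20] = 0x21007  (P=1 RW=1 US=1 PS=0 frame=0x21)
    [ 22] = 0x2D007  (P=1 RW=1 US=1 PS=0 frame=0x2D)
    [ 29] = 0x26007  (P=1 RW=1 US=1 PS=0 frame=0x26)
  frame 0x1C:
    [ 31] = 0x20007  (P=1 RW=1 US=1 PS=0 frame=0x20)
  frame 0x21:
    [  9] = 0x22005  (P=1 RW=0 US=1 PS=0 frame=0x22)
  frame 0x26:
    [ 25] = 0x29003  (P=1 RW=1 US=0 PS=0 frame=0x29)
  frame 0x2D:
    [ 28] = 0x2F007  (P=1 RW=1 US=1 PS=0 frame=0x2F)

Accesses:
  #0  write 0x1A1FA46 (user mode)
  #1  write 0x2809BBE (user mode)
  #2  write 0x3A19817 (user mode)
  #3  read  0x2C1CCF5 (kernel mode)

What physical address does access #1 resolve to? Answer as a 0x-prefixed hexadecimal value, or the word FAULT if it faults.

Walk each access:
#0 VA=0x1A1FA46 (w,user):
  L0: frame=0x1A idx=13 entry=0x1C007 [P=1 RW=1 US=1 PS=0]
  L1: frame=0x1C idx=31 entry=0x20007 [P=1 RW=1 US=1 PS=0]
  ✓ 0x20A46  — 2 lookups
#1 VA=0x2809BBE (w,user):
  L0: frame=0x1A idx=20 entry=0x21007 [P=1 RW=1 US=1 PS=0]
  L1: frame=0x21 idx=9 entry=0x22005 [P=1 RW=0 US=1 PS=0]
  ⇒ fault: PROTECTION_VIOLATION  — 2 lookups
#2 VA=0x3A19817 (w,user):
  L0: frame=0x1A idx=29 entry=0x26007 [P=1 RW=1 US=1 PS=0]
  L1: frame=0x26 idx=25 entry=0x29003 [P=1 RW=1 US=0 PS=0]
  ⇒ fault: PROTECTION_VIOLATION  — 2 lookups
#3 VA=0x2C1CCF5 (r,kernel):
  L0: frame=0x1A idx=22 entry=0x2D007 [P=1 RW=1 US=1 PS=0]
  L1: frame=0x2D idx=28 entry=0x2F007 [P=1 RW=1 US=1 PS=0]
  ✓ 0x2FCF5  — 2 lookups

Access #1 PA: FAULT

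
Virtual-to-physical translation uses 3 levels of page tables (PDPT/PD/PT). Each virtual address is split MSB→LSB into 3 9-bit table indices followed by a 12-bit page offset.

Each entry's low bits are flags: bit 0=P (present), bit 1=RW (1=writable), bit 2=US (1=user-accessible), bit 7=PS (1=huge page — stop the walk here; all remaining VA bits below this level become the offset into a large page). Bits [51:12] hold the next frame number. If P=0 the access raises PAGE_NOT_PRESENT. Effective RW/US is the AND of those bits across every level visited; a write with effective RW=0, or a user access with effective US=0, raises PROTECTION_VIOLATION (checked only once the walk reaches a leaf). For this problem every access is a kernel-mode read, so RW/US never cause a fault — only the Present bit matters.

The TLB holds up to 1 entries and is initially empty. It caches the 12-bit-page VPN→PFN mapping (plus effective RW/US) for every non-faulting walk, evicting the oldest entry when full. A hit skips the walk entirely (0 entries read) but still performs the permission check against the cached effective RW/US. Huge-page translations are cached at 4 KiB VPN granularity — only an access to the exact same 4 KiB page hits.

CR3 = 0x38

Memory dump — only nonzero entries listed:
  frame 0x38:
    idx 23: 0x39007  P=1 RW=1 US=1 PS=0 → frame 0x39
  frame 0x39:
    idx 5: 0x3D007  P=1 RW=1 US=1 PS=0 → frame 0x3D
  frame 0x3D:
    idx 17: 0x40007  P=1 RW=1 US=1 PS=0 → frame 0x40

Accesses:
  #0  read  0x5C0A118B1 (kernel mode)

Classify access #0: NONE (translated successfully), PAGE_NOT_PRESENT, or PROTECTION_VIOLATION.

Walk each access:
#0 VA=0x5C0A118B1 (r,kernel):
  [0] read 0x38 idx=23: raw=0x39007 flags P=1 W=1 U=1 S=0
  [1] read 0x39 idx=5: raw=0x3D007 flags P=1 W=1 U=1 S=0
  [2] read 0x3D idx=17: raw=0x40007 flags P=1 W=1 U=1 S=0
  → PA=0x408B1  (3 entries read)

Access #0 fault: NONE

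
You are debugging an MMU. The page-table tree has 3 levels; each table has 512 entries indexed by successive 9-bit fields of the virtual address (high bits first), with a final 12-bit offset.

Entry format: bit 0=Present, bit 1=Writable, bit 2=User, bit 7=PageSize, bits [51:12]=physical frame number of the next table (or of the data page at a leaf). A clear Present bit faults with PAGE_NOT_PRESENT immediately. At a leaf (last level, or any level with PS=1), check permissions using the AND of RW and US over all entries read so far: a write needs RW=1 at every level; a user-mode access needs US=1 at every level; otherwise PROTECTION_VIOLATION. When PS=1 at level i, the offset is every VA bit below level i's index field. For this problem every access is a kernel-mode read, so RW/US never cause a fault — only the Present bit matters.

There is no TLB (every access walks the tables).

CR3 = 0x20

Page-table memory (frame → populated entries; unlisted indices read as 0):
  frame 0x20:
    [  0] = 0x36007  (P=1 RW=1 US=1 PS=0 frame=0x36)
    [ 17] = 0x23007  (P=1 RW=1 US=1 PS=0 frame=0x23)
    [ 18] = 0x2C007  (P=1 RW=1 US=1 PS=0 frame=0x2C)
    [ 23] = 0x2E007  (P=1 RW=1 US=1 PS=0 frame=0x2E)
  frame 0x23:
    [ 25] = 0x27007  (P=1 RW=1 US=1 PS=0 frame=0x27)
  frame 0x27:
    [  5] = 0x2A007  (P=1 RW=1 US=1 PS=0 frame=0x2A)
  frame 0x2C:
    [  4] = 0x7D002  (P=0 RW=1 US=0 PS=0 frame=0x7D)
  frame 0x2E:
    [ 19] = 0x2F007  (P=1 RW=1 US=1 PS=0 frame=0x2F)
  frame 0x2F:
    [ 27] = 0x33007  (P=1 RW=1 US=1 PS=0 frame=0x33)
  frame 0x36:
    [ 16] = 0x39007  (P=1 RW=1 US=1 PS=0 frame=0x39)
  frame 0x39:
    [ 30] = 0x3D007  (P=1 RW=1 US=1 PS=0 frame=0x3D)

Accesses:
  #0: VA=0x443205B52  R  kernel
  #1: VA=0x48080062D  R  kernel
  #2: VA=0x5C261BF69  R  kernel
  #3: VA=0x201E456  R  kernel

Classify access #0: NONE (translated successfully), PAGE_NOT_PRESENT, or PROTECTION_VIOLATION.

Walk each access:
#0 VA=0x443205B52 (r,kernel):
  lvl0: tbl 0x20, slot 17 ⇒ 0x23007 (P1/RW1/US1/PS0)
  lvl1: tbl 0x23, slot 25 ⇒ 0x27007 (P1/RW1/US1/PS0)
  lvl2: tbl 0x27, slot 5 ⇒ 0x2A007 (P1/RW1/US1/PS0)
  ⇒ phys 0x2AB52  [3 reads]
#1 VA=0x48080062D (r,kernel):
  lvl0: tbl 0x20, slot 18 ⇒ 0x2C007 (P1/RW1/US1/PS0)
  lvl1: tbl 0x2C, slot 4 ⇒ 0x7D002 (P0/RW1/US0/PS0)
  ✗ PAGE_NOT_PRESENT  [2 reads]
#2 VA=0x5C261BF69 (r,kernel):
  lvl0: tbl 0x20, slot 23 ⇒ 0x2E007 (P1/RW1/US1/PS0)
  lvl1: tbl 0x2E, slot 19 ⇒ 0x2F007 (P1/RW1/US1/PS0)
  lvl2: tbl 0x2F, slot 27 ⇒ 0x33007 (P1/RW1/US1/PS0)
  ⇒ phys 0x33F69  [3 reads]
#3 VA=0x201E456 (r,kernel):
  lvl0: tbl 0x20, slot 0 ⇒ 0x36007 (P1/RW1/US1/PS0)
  lvl1: tbl 0x36, slot 16 ⇒ 0x39007 (P1/RW1/US1/PS0)
  lvl2: tbl 0x39, slot 30 ⇒ 0x3D007 (P1/RW1/US1/PS0)
  ⇒ phys 0x3D456  [3 reads]

Access #0 fault: NONE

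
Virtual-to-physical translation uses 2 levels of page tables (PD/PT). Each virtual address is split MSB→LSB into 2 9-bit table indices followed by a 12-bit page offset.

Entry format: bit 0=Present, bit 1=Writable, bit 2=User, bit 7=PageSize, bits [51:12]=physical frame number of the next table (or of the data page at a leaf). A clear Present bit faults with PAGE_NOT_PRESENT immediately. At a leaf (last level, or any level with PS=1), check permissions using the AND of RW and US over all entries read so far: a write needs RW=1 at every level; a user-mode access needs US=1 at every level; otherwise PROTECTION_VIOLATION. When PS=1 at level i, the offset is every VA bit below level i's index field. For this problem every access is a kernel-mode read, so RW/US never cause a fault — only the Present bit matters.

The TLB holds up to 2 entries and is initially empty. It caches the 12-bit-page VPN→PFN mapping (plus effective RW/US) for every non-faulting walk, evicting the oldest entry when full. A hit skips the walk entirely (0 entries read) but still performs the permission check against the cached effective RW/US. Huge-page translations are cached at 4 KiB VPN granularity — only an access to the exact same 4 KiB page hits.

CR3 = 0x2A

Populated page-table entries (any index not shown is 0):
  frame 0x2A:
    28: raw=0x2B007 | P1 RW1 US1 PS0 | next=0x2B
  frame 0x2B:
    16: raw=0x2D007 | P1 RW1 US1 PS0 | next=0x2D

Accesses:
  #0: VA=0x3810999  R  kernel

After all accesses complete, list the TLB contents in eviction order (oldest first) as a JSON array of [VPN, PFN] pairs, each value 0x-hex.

Per-access translation:
#0 VA=0x3810999 (r,kernel):
  L0: frame=0x2A idx=28 entry=0x2B007 [P=1 RW=1 US=1 PS=0]
  L1: frame=0x2B idx=16 entry=0x2D007 [P=1 RW=1 US=1 PS=0]
  → PA=0x2D999  (2 entries read)

TLB: [["0x3810", "0x2D"]]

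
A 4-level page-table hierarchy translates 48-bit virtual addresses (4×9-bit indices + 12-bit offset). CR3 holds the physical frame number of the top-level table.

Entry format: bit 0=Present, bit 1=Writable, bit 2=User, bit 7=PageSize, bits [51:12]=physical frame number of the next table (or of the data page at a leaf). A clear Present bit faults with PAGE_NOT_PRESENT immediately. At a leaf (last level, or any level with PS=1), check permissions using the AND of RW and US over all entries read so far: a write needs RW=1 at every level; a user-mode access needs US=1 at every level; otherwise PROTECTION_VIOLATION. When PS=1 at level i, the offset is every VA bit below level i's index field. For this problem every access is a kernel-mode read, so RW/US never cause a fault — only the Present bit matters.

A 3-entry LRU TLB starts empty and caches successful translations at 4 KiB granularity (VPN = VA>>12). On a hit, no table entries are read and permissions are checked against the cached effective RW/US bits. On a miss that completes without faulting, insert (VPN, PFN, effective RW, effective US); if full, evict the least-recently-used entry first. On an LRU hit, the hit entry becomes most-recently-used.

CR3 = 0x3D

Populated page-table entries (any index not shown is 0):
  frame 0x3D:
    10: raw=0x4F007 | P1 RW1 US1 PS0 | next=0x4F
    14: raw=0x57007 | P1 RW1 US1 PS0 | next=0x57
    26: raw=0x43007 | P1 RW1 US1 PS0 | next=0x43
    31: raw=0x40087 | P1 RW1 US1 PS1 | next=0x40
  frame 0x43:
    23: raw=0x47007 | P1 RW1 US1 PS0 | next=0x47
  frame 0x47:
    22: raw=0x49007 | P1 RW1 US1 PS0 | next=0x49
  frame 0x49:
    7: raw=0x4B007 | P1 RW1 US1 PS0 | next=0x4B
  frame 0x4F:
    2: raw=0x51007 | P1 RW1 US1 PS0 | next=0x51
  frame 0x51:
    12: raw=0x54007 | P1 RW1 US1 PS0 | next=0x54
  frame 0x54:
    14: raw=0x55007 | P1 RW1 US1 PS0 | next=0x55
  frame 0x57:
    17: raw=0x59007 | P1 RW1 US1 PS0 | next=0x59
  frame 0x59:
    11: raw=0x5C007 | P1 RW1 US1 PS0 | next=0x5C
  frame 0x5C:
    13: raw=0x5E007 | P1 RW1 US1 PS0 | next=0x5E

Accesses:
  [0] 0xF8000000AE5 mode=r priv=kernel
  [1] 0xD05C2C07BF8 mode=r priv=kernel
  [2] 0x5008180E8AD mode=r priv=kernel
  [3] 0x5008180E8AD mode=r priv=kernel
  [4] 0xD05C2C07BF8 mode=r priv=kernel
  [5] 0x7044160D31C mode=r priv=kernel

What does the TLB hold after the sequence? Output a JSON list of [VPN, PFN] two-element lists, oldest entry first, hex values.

Per-access translation:
#0 VA=0xF8000000AE5 (r,kernel):
  L0 @0x3D[31] → 0x40087  P=1,RW=1,US=1,PS=1
  ✓ 0x40AE5 (huge @L0)  — 1 lookups
#1 VA=0xD05C2C07BF8 (r,kernel):
  L0 @0x3D[26] → 0x43007  P=1,RW=1,US=1,PS=0
  L1 @0x43[23] → 0x47007  P=1,RW=1,US=1,PS=0
  L2 @0x47[22] → 0x49007  P=1,RW=1,US=1,PS=0
  L3 @0x49[7] → 0x4B007  P=1,RW=1,US=1,PS=0
  ✓ 0x4BBF8  — 4 lookups
#2 VA=0x5008180E8AD (r,kernel):
  L0 @0x3D[10] → 0x4F007  P=1,RW=1,US=1,PS=0
  L1 @0x4F[2] → 0x51007  P=1,RW=1,US=1,PS=0
  L2 @0x51[12] → 0x54007  P=1,RW=1,US=1,PS=0
  L3 @0x54[14] → 0x55007  P=1,RW=1,US=1,PS=0
  ✓ 0x558AD  — 4 lookups
#3 VA=0x5008180E8AD (r,kernel):
  TLB hit vpn=0x5008180E → PA=0x558AD
#4 VA=0xD05C2C07BF8 (r,kernel):
  TLB hit vpn=0xD05C2C07 → PA=0x4BBF8
#5 VA=0x7044160D31C (r,kernel):
  L0 @0x3D[14] → 0x57007  P=1,RW=1,US=1,PS=0
  L1 @0x57[17] → 0x59007  P=1,RW=1,US=1,PS=0
  L2 @0x59[11] → 0x5C007  P=1,RW=1,US=1,PS=0
  L3 @0x5C[13] → 0x5E007  P=1,RW=1,US=1,PS=0
  ✓ 0x5E31C  — 4 lookups

TLB: [["0x5008180E", "0x55"], ["0xD05C2C07", "0x4B"], ["0x7044160D", "0x5E"]]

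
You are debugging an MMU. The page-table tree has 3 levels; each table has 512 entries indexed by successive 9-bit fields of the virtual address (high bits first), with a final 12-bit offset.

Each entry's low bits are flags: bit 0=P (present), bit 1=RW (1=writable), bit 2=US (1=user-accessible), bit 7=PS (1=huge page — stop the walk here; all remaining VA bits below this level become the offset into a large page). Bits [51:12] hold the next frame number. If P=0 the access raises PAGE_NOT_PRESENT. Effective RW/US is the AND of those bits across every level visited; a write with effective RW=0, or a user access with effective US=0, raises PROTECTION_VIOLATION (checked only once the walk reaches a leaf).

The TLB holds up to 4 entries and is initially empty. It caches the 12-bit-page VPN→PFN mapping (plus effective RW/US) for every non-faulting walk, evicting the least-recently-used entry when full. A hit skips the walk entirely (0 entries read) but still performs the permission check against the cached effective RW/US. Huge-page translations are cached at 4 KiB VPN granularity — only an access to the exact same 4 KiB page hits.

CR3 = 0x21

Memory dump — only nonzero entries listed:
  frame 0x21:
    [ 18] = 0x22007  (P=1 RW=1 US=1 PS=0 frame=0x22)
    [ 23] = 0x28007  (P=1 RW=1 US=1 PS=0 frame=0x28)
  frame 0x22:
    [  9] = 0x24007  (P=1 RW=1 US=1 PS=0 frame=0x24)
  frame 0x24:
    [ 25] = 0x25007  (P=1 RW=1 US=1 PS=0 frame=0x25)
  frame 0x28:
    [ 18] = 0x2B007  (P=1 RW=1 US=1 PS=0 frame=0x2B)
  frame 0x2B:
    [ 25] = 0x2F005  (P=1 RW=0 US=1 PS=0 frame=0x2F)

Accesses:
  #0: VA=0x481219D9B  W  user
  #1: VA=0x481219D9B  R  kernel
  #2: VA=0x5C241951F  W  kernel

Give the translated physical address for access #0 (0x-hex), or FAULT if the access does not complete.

Per-access translation:
#0 VA=0x481219D9B (w,user):
  L0: frame=0x21 idx=18 entry=0x22007 [P=1 RW=1 US=1 PS=0]
  L1: frame=0x22 idx=9 entry=0x24007 [P=1 RW=1 US=1 PS=0]
  L2: frame=0x24 idx=25 entry=0x25007 [P=1 RW=1 US=1 PS=0]
  → PA=0x25D9B  (3 entries read)
#1 VA=0x481219D9B (r,kernel):
  TLB hit vpn=0x481219 → PA=0x25D9B
#2 VA=0x5C241951F (w,kernel):
  L0: frame=0x21 idx=23 entry=0x28007 [P=1 RW=1 US=1 PS=0]
  L1: frame=0x28 idx=18 entry=0x2B007 [P=1 RW=1 US=1 PS=0]
  L2: frame=0x2B idx=25 entry=0x2F005 [P=1 RW=0 US=1 PS=0]
  → PROTECTION_VIOLATION  (3 entries read)

Access #0 PA: 0x25D9B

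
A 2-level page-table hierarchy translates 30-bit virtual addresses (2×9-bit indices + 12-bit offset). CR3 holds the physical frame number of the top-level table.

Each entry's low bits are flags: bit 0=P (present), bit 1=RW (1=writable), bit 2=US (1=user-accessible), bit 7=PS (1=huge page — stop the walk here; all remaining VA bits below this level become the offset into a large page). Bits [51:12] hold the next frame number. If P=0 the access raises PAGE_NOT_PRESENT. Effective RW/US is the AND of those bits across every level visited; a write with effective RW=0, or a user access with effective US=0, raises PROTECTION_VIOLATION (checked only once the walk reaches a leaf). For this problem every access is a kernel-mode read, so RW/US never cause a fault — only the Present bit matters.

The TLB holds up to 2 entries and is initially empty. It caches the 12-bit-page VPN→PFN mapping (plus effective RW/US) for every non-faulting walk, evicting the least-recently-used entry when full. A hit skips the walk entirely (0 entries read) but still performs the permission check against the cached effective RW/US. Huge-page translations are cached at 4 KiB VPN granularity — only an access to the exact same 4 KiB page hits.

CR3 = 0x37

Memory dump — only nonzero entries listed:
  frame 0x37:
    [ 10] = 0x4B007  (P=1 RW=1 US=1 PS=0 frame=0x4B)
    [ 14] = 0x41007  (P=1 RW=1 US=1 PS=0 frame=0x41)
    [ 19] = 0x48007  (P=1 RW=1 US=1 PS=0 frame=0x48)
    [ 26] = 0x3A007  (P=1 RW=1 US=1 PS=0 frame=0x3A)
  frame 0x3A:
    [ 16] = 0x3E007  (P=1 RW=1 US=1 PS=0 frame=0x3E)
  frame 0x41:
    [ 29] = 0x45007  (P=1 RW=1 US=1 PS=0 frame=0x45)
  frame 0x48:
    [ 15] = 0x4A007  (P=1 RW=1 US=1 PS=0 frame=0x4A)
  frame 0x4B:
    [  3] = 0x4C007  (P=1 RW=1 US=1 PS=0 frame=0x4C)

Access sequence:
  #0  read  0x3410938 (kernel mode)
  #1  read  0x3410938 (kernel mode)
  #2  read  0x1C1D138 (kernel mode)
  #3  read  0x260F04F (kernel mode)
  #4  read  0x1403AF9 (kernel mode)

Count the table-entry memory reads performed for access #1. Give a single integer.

Trace:
#0 VA=0x3410938 (r,kernel):
  [0] read 0x37 idx=26: raw=0x3A007 flags P=1 W=1 U=1 S=0
  [1] read 0x3A idx=16: raw=0x3E007 flags P=1 W=1 U=1 S=0
  → PA=0x3E938  (2 entries read)
#1 VA=0x3410938 (r,kernel):
  TLB hit vpn=0x3410 → PA=0x3E938
#2 VA=0x1C1D138 (r,kernel):
  [0] read 0x37 idx=14: raw=0x41007 flags P=1 W=1 U=1 S=0
  [1] read 0x41 idx=29: raw=0x45007 flags P=1 W=1 U=1 S=0
  → PA=0x45138  (2 entries read)
#3 VA=0x260F04F (r,kernel):
  [0] read 0x37 idx=19: raw=0x48007 flags P=1 W=1 U=1 S=0
  [1] read 0x48 idx=15: raw=0x4A007 flags P=1 W=1 U=1 S=0
  → PA=0x4A04F  (2 entries read)
#4 VA=0x1403AF9 (r,kernel):
  [0] read 0x37 idx=10: raw=0x4B007 flags P=1 W=1 U=1 S=0
  [1] read 0x4B idx=3: raw=0x4C007 flags P=1 W=1 U=1 S=0
  → PA=0x4CAF9  (2 entries read)

Entries read for #1: 0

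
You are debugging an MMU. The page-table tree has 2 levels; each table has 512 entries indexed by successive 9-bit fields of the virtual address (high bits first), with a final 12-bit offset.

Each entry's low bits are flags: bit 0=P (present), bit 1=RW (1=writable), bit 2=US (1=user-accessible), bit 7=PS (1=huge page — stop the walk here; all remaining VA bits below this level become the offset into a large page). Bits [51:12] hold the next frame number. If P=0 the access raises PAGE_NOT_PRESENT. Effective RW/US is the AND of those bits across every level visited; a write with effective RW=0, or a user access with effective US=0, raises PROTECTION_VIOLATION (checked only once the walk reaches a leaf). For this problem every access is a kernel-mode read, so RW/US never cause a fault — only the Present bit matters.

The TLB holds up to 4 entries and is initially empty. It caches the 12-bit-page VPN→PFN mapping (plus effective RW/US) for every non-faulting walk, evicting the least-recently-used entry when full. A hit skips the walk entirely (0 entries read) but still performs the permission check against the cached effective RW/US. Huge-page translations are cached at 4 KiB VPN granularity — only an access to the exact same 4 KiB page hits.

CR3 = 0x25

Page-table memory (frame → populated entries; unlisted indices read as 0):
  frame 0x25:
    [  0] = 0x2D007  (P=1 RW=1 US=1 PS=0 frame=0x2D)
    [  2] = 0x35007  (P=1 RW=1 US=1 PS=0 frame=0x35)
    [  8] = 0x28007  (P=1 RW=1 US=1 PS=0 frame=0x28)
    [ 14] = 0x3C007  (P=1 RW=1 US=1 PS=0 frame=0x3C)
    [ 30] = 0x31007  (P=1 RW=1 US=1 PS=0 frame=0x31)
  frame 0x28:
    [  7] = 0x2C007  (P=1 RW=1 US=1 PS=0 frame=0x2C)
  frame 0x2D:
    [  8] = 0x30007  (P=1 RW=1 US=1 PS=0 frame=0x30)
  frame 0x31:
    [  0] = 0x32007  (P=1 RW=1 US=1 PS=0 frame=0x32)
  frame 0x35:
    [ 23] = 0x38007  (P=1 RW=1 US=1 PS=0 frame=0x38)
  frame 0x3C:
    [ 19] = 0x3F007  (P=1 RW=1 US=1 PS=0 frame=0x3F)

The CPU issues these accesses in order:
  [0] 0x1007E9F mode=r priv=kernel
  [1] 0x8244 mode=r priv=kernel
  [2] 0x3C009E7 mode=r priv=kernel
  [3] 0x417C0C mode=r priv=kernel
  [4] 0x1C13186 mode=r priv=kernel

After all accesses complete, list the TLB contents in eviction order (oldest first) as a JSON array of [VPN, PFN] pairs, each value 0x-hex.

Trace:
#0 VA=0x1007E9F (r,kernel):
  [0] read 0x25 idx=8: raw=0x28007 flags P=1 W=1 U=1 S=0
  [1] read 0x28 idx=7: raw=0x2C007 flags P=1 W=1 U=1 S=0
  → PA=0x2CE9F  (2 entries read)
#1 VA=0x8244 (r,kernel):
  [0] read 0x25 idx=0: raw=0x2D007 flags P=1 W=1 U=1 S=0
  [1] read 0x2D idx=8: raw=0x30007 flags P=1 W=1 U=1 S=0
  → PA=0x30244  (2 entries read)
#2 VA=0x3C009E7 (r,kernel):
  [0] read 0x25 idx=30: raw=0x31007 flags P=1 W=1 U=1 S=0
  [1] read 0x31 idx=0: raw=0x32007 flags P=1 W=1 U=1 S=0
  → PA=0x329E7  (2 entries read)
#3 VA=0x417C0C (r,kernel):
  [0] read 0x25 idx=2: raw=0x35007 flags P=1 W=1 U=1 S=0
  [1] read 0x35 idx=23: raw=0x38007 flags P=1 W=1 U=1 S=0
  → PA=0x38C0C  (2 entries read)
#4 VA=0x1C13186 (r,kernel):
  [0] read 0x25 idx=14: raw=0x3C007 flags P=1 W=1 U=1 S=0
  [1] read 0x3C idx=19: raw=0x3F007 flags P=1 W=1 U=1 S=0
  → PA=0x3F186  (2 entries read)

TLB: [["0x8", "0x30"], ["0x3C00", "0x32"], ["0x417", "0x38"], ["0x1C13", "0x3F"]]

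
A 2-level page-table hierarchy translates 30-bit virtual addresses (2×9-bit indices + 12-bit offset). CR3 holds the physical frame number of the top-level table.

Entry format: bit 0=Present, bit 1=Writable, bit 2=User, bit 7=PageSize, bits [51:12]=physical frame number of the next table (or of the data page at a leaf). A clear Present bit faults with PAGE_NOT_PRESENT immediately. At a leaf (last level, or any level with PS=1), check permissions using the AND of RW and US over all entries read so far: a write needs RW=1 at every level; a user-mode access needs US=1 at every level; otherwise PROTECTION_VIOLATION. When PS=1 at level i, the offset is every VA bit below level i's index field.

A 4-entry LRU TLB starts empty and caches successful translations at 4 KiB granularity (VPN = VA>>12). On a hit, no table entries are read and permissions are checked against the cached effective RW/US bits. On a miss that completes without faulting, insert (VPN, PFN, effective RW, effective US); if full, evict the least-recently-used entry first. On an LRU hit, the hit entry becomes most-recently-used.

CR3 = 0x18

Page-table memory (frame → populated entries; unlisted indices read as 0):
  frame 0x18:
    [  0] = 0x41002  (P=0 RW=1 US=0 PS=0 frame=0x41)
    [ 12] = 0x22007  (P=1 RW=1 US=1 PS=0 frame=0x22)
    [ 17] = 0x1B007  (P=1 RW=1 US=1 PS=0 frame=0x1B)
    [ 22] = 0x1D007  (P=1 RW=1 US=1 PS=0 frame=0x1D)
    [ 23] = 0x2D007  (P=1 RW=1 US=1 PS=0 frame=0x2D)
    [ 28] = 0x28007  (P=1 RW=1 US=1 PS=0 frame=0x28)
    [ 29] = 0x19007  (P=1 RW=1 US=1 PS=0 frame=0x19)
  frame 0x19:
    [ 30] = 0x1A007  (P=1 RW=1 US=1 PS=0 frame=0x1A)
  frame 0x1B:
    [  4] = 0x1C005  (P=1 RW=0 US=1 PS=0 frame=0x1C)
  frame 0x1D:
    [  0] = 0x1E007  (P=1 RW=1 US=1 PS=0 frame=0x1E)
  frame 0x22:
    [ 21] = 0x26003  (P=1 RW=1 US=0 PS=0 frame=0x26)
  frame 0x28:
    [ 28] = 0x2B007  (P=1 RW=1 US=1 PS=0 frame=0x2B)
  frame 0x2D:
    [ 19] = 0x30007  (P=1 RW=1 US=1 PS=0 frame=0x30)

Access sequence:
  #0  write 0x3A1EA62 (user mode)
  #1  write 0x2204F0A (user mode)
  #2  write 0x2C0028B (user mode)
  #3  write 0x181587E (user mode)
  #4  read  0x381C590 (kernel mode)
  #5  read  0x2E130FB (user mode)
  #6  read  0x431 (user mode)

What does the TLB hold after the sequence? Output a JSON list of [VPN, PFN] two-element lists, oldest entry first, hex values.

Walk each access:
#0 VA=0x3A1EA62 (w,user):
  L0: frame=0x18 idx=29 entry=0x19007 [P=1 RW=1 US=1 PS=0]
  L1: frame=0x19 idx=30 entry=0x1A007 [P=1 RW=1 US=1 PS=0]
  ✓ 0x1AA62  — 2 lookups
#1 VA=0x2204F0A (w,user):
  L0: frame=0x18 idx=17 entry=0x1B007 [P=1 RW=1 US=1 PS=0]
  L1: frame=0x1B idx=4 entry=0x1C005 [P=1 RW=0 US=1 PS=0]
  ✗ PROTECTION_VIOLATION  [2 reads]
#2 VA=0x2C0028B (w,user):
  L0: frame=0x18 idx=22 entry=0x1D007 [P=1 RW=1 US=1 PS=0]
  L1: frame=0x1D idx=0 entry=0x1E007 [P=1 RW=1 US=1 PS=0]
  ✓ 0x1E28B  — 2 lookups
#3 VA=0x181587E (w,user):
  L0: frame=0x18 idx=12 entry=0x22007 [P=1 RW=1 US=1 PS=0]
  L1: frame=0x22 idx=21 entry=0x26003 [P=1 RW=1 US=0 PS=0]
  ✗ PROTECTION_VIOLATION  [2 reads]
#4 VA=0x381C590 (r,kernel):
  L0: frame=0x18 idx=28 entry=0x28007 [P=1 RW=1 US=1 PS=0]
  L1: frame=0x28 idx=28 entry=0x2B007 [P=1 RW=1 US=1 PS=0]
  ✓ 0x2B590  — 2 lookups
#5 VA=0x2E130FB (r,user):
  L0: frame=0x18 idx=23 entry=0x2D007 [P=1 RW=1 US=1 PS=0]
  L1: frame=0x2D idx=19 entry=0x30007 [P=1 RW=1 US=1 PS=0]
  ✓ 0x300FB  — 2 lookups
#6 VA=0x431 (r,user):
  L0: frame=0x18 idx=0 entry=0x41002 [P=0 RW=1 US=0 PS=0]
  ✗ PAGE_NOT_PRESENT  [1 reads]

TLB: [["0x3A1E", "0x1A"], ["0x2C00", "0x1E"], ["0x381C", "0x2B"], ["0x2E13", "0x30"]]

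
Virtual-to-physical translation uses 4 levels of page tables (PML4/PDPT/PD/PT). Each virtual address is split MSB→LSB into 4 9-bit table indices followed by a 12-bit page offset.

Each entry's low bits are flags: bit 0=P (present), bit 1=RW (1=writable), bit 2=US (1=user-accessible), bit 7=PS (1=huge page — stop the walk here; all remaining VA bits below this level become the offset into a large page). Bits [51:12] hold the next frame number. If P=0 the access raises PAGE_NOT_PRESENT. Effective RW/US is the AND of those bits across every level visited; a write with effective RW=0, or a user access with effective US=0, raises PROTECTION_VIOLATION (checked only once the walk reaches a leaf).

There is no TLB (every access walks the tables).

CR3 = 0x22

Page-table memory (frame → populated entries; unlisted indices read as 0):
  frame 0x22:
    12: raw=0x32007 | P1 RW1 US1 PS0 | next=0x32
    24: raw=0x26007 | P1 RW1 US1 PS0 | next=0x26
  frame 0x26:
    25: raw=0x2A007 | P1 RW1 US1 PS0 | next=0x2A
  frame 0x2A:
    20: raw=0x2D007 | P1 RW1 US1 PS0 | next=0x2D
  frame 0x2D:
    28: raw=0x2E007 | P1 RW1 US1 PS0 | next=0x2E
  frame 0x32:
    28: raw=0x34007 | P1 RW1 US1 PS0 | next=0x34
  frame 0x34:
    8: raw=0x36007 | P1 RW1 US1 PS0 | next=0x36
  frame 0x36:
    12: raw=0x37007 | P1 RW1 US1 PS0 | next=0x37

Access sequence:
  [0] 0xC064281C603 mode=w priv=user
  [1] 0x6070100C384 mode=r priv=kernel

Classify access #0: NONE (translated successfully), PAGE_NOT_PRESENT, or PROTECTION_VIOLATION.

Walk each access:
#0 VA=0xC064281C603 (w,user):
  L0 @0x22[24] → 0x26007  P=1,RW=1,US=1,PS=0
  L1 @0x26[25] → 0x2A007  P=1,RW=1,US=1,PS=0
  L2 @0x2A[20] → 0x2D007  P=1,RW=1,US=1,PS=0
  L3 @0x2D[28] → 0x2E007  P=1,RW=1,US=1,PS=0
  ✓ 0x2E603  — 4 lookups
#1 VA=0x6070100C384 (r,kernel):
  L0 @0x22[12] → 0x32007  P=1,RW=1,US=1,PS=0
  L1 @0x32[28] → 0x34007  P=1,RW=1,US=1,PS=0
  L2 @0x34[8] → 0x36007  P=1,RW=1,US=1,PS=0
  L3 @0x36[12] → 0x37007  P=1,RW=1,US=1,PS=0
  ✓ 0x37384  — 4 lookups

Access #0 fault: NONE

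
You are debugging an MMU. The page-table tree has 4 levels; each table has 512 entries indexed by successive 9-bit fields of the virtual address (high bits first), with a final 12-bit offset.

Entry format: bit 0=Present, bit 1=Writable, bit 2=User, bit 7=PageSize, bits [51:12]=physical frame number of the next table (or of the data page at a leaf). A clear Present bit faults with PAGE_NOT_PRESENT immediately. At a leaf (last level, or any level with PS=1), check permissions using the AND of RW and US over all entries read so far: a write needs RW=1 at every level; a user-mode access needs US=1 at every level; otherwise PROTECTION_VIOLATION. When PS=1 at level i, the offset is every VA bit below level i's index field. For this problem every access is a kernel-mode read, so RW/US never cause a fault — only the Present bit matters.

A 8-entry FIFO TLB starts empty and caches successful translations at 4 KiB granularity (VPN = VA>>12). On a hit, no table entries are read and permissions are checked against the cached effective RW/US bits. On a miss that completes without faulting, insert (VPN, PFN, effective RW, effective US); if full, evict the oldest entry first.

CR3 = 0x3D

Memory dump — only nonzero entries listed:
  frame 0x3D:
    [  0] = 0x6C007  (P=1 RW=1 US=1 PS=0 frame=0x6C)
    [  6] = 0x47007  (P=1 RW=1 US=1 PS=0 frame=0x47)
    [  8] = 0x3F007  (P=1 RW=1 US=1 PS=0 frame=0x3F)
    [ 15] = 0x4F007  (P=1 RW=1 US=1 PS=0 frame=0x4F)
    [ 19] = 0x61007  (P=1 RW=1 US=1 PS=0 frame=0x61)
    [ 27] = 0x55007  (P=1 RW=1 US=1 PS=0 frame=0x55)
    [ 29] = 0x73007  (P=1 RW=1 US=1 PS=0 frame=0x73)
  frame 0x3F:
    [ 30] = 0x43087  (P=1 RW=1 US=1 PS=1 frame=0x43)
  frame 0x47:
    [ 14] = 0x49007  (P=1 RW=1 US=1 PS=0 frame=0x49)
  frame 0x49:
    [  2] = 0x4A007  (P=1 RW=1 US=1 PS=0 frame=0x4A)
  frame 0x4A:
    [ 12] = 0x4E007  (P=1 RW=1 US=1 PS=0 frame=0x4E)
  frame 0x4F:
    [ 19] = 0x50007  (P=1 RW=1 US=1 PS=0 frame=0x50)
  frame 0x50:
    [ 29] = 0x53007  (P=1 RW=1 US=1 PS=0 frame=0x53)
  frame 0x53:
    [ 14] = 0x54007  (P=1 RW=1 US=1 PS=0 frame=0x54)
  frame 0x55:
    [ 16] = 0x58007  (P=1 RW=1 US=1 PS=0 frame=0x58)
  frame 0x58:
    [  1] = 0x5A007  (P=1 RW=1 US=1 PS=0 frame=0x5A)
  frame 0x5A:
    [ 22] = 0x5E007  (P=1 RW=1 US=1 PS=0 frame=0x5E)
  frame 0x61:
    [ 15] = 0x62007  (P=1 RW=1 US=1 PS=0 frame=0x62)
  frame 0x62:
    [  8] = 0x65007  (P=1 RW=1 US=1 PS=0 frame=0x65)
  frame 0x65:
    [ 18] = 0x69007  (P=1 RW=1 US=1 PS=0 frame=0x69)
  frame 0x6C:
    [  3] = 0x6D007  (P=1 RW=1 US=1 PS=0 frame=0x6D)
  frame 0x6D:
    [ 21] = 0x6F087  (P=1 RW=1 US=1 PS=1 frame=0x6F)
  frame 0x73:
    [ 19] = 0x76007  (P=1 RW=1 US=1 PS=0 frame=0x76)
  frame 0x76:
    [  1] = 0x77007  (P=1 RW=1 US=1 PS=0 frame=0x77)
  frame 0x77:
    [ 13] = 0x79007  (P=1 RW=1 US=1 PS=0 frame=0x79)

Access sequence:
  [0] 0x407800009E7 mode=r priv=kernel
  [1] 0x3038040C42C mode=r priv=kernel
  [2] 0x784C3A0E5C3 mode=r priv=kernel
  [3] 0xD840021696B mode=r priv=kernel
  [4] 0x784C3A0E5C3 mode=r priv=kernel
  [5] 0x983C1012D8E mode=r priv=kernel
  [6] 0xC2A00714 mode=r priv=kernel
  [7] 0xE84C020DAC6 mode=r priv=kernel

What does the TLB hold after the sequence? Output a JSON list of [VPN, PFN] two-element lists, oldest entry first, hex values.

Walk each access:
#0 VA=0x407800009E7 (r,kernel):
  L0: frame=0x3D idx=8 entry=0x3F007 [P=1 RW=1 US=1 PS=0]
  L1: frame=0x3F idx=30 entry=0x43087 [P=1 RW=1 US=1 PS=1]
  → PA=0x439E7 (huge @L1)  (2 entries read)
#1 VA=0x3038040C42C (r,kernel):
  L0: frame=0x3D idx=6 entry=0x47007 [P=1 RW=1 US=1 PS=0]
  L1: frame=0x47 idx=14 entry=0x49007 [P=1 RW=1 US=1 PS=0]
  L2: frame=0x49 idx=2 entry=0x4A007 [P=1 RW=1 US=1 PS=0]
  L3: frame=0x4A idx=12 entry=0x4E007 [P=1 RW=1 US=1 PS=0]
  → PA=0x4E42C  (4 entries read)
#2 VA=0x784C3A0E5C3 (r,kernel):
  L0: frame=0x3D idx=15 entry=0x4F007 [P=1 RW=1 US=1 PS=0]
  L1: frame=0x4F idx=19 entry=0x50007 [P=1 RW=1 US=1 PS=0]
  L2: frame=0x50 idx=29 entry=0x53007 [P=1 RW=1 US=1 PS=0]
  L3: frame=0x53 idx=14 entry=0x54007 [P=1 RW=1 US=1 PS=0]
  → PA=0x545C3  (4 entries read)
#3 VA=0xD840021696B (r,kernel):
  L0: frame=0x3D idx=27 entry=0x55007 [P=1 RW=1 US=1 PS=0]
  L1: frame=0x55 idx=16 entry=0x58007 [P=1 RW=1 US=1 PS=0]
  L2: frame=0x58 idx=1 entry=0x5A007 [P=1 RW=1 US=1 PS=0]
  L3: frame=0x5A idx=22 entry=0x5E007 [P=1 RW=1 US=1 PS=0]
  → PA=0x5E96B  (4 entries read)
#4 VA=0x784C3A0E5C3 (r,kernel):
  TLB hit vpn=0x784C3A0E → PA=0x545C3
#5 VA=0x983C1012D8E (r,kernel):
  L0: frame=0x3D idx=19 entry=0x61007 [P=1 RW=1 US=1 PS=0]
  L1: frame=0x61 idx=15 entry=0x62007 [P=1 RW=1 US=1 PS=0]
  L2: frame=0x62 idx=8 entry=0x65007 [P=1 RW=1 US=1 PS=0]
  L3: frame=0x65 idx=18 entry=0x69007 [P=1 RW=1 US=1 PS=0]
  → PA=0x69D8E  (4 entries read)
#6 VA=0xC2A00714 (r,kernel):
  L0: frame=0x3D idx=0 entry=0x6C007 [P=1 RW=1 US=1 PS=0]
  L1: frame=0x6C idx=3 entry=0x6D007 [P=1 RW=1 US=1 PS=0]
  L2: frame=0x6D idx=21 entry=0x6F087 [P=1 RW=1 US=1 PS=1]
  → PA=0x6F714 (huge @L2)  (3 entries read)
#7 VA=0xE84C020DAC6 (r,kernel):
  L0: frame=0x3D idx=29 entry=0x73007 [P=1 RW=1 US=1 PS=0]
  L1: frame=0x73 idx=19 entry=0x76007 [P=1 RW=1 US=1 PS=0]
  L2: frame=0x76 idx=1 entry=0x77007 [P=1 RW=1 US=1 PS=0]
  L3: frame=0x77 idx=13 entry=0x79007 [P=1 RW=1 US=1 PS=0]
  → PA=0x79AC6  (4 entries read)

TLB: [["0x40780000", "0x43"], ["0x3038040C", "0x4E"], ["0x784C3A0E", "0x54"], ["0xD8400216", "0x5E"], ["0x983C1012", "0x69"], ["0xC2A00", "0x6F"], ["0xE84C020D", "0x79"]]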